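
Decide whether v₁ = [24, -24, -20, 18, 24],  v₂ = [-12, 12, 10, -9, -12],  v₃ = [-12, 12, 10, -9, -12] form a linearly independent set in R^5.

Two of the vectors are equal, giving an immediate dependence.

linearly dependent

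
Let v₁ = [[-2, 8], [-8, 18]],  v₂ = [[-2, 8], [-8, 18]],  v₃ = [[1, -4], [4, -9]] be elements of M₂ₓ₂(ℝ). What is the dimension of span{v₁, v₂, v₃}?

dim = 1

Use coordinates relative to {E₁₁, E₁₂, E₂₁, E₂₂}.
Row-reduce the 3×4 matrix with these as rows.
There is 1 pivot column, so rank = 1.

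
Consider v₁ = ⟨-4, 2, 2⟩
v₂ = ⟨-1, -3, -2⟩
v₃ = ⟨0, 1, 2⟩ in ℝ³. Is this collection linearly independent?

linearly independent

Form the 3×3 matrix with these as columns; its determinant is 18.
A nonzero determinant means the columns are linearly independent.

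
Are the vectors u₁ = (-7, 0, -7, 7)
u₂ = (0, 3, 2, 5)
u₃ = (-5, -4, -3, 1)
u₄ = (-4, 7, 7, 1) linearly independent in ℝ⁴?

linearly independent

Row-reduce the matrix whose columns are u₁, u₂, u₃, u₄.
The reduction yields 4 nonzero rows, so the rank is 4.
Since rank = 4 (the number of vectors), the set is linearly independent.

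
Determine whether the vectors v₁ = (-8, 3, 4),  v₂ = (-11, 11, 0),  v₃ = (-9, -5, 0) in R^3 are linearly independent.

linearly independent

Row-reduce the matrix whose columns are v₁, v₂, v₃.
The reduction yields 3 nonzero rows, so the rank is 3.
Since rank = 3 (the number of vectors), the set is linearly independent.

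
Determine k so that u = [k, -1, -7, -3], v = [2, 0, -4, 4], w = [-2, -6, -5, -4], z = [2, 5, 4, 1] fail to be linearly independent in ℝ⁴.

Place the vectors as rows of a 4×4 matrix; dependence ⇔ determinant zero.
Expanding, det = 60*k - 216.
Setting this to zero gives k = 18/5.

k = 18/5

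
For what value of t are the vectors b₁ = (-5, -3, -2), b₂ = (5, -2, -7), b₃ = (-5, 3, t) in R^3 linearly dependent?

t = 44/5

The set is linearly dependent precisely when det[b₁; b₂; b₃] = 0.
Expanding, det = 25*t - 220.
Setting this to zero gives t = 44/5.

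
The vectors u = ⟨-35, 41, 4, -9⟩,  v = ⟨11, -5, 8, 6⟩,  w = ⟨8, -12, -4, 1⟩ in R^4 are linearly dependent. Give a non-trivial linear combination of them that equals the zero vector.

u + v + 3w = 0

Set up α₁u + … + α₃w = 0 and solve the homogeneous system.
The free variable yields coefficients (1, 1, 3) (any nonzero multiple also works).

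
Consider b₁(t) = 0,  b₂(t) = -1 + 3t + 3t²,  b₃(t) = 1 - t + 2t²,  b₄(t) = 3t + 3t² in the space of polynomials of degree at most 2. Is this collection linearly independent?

Write each element as a coordinate vector in ℝ³ using {1, t, t²}.
There are 4 vectors in a 3-dimensional space, so they cannot be linearly independent.

linearly dependent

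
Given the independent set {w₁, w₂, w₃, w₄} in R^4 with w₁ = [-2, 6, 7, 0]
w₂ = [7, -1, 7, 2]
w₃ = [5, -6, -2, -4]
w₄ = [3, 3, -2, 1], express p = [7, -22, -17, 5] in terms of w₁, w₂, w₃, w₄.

Set up the augmented matrix [w₁ | w₂ | w₃ | w₄ | p] and row-reduce.
Back-substitution yields (a₁, …, a₄) = (-4, 1, -1, -1).

p = -4w₁ + w₂ - w₃ - w₄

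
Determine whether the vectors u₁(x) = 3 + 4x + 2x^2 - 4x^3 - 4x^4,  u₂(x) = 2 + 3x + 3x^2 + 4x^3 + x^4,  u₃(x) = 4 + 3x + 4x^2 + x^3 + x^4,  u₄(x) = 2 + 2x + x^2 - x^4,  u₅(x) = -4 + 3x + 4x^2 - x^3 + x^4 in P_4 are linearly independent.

linearly independent

Take coordinates with respect to the standard basis {1, x, …, x^4}.
The matrix [u₁|u₂|u₃|u₄|u₅] has determinant 154.
A nonzero determinant means the columns are linearly independent.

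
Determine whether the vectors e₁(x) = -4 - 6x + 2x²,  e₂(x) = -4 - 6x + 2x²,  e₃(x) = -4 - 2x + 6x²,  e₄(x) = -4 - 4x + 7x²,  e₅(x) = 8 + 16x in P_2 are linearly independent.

linearly dependent

Write each element as a coordinate vector in ℝ³ using {1, x, x²}.
There are 5 vectors in a 3-dimensional space, so they cannot be linearly independent.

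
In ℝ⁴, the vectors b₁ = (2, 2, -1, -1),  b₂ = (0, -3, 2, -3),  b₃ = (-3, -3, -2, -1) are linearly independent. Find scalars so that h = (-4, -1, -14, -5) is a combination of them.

h = 4b₁ - b₂ + 4b₃

Write h = α₁b₁ + … + α₃b₃ and equate components.
Back-substitution yields (α₁, α₂, α₃) = (4, -1, 4).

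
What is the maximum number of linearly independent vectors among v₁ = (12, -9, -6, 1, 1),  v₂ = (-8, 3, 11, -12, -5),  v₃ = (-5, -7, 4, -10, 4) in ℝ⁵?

Row-reduce the 3×5 matrix with these as rows.
Reduction leaves 3 leading entries, giving rank 3.

3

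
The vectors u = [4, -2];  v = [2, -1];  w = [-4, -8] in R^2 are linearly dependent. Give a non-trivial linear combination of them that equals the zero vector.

u - 2v = 0

Write the vectors as columns of a matrix and find a nonzero vector in its null space.
The free variable yields coefficients (1, -2, 0) (any nonzero multiple also works).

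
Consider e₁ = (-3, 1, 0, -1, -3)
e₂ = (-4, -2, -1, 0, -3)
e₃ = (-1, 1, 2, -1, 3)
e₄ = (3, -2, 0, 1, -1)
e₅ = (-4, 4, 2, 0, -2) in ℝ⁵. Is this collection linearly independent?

The matrix [e₁|e₂|e₃|e₄|e₅] has determinant 240.
A nonzero determinant means the columns are linearly independent.

linearly independent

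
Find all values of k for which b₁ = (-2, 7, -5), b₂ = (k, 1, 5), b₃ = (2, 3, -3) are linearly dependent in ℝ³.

k = -58/3

Dependence holds iff the 3×3 matrix [b₁ b₂ b₃] is singular.
Expanding, det = 6*k + 116.
Solving 6*k + 116 = 0 yields k = -58/3.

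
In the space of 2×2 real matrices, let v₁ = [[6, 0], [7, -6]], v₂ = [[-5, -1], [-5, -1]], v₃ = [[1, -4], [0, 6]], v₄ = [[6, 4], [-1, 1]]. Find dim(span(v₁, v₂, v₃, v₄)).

dim = 4

Pass to coordinate vectors with respect to the basis {E₁₁, E₁₂, E₂₁, E₂₂}.
Apply Gaussian elimination to the matrix whose rows are v₁, v₂, v₃, v₄.
Reduction leaves 4 leading entries, giving rank 4.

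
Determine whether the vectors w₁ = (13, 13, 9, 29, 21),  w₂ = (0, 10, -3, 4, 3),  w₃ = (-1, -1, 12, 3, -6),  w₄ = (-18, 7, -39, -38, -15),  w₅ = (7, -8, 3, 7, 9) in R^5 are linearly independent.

Place the vectors as rows of a 5×5 matrix and reduce to echelon form.
The reduction yields 3 nonzero rows, so the rank is 3.
Since rank 3 < 5, the set is linearly dependent.
Indeed 3w₁ - 5w₂ + 3w₃ + 2w₄ = 0.

linearly dependent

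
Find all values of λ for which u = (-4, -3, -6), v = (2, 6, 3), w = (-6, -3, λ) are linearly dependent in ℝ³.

The set is linearly dependent precisely when det[u; v; w] = 0.
The determinant works out to -18*λ - 162.
Solving -18*λ - 162 = 0 yields λ = -9.

λ = -9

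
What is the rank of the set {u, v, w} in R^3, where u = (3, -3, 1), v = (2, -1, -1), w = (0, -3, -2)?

rank 3

Row-reduce the 3×3 matrix with these as rows.
Reduction leaves 3 leading entries, giving rank 3.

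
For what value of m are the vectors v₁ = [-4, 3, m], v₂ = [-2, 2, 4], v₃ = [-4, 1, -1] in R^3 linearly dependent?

The vectors are dependent exactly when the determinant of the matrix with rows v₁, v₂, v₃ vanishes.
Cofactor expansion gives det = 6*m - 30.
Setting this to zero gives m = 5.

m = 5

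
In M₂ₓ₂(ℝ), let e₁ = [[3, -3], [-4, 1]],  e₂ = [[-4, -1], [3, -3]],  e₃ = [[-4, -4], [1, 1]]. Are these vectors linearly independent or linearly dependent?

Take coordinates with respect to the standard basis {E₁₁, E₁₂, E₂₁, E₂₂}.
Place the vectors as rows of a 3×4 matrix and reduce to echelon form.
The reduction yields 3 nonzero rows, so the rank is 3.
Since rank = 3 (the number of vectors), the set is linearly independent.

linearly independent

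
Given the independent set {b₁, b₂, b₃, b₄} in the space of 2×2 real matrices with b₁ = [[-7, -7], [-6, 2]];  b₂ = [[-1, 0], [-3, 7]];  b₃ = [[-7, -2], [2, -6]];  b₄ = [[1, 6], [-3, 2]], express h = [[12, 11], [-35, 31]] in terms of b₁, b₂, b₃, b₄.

Take coordinate vectors relative to {E₁₁, E₁₂, E₂₁, E₂₂}.
Set up the augmented matrix [b₁ | b₂ | b₃ | b₄ | h] and row-reduce.
The system has the unique solution (α₁, …, α₄) = (3, -1, -4, 4).

h = 3b₁ - b₂ - 4b₃ + 4b₄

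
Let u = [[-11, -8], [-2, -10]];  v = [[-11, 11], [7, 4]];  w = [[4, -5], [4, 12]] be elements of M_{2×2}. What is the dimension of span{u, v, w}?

3

Represent each element by its coordinate vector in ℝ⁴.
Form the matrix with u, v, w as columns and reduce.
The echelon form has 3 nonzero rows, so the rank is 3.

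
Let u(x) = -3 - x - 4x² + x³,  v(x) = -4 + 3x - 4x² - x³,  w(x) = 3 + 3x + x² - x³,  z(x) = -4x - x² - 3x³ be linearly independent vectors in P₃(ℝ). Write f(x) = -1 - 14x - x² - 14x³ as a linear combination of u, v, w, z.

Work in coordinates with respect to the standard basis {1, x, …, x³}.
Since u, v, w, z are independent, the coefficients expressing f are uniquely determined by a linear system.
Back-substitution yields (α₁, …, α₄) = (-2, 1, -1, 4).

f = -2u + v - w + 4z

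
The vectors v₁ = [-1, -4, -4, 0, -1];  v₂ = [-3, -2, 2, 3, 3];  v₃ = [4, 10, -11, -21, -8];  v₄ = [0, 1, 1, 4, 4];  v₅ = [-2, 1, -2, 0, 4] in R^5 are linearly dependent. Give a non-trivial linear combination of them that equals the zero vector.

v₁ + 3v₂ + v₃ + 3v₄ - 3v₅ = 0

Write the vectors as columns of a matrix and find a nonzero vector in its null space.
One solution (up to scaling) is (1, 3, 1, 3, -3).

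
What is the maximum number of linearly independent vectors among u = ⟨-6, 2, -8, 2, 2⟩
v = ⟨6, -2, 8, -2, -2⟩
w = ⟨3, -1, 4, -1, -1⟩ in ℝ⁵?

Form the matrix with u, v, w as columns and reduce.
Exactly 1 pivot survives; hence the rank is 1.

1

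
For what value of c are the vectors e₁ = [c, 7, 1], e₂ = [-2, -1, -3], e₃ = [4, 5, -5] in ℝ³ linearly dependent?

c = 8

The vectors are dependent exactly when the determinant of the matrix with rows e₁, e₂, e₃ vanishes.
Expanding, det = 20*c - 160.
Solving 20*c - 160 = 0 yields c = 8.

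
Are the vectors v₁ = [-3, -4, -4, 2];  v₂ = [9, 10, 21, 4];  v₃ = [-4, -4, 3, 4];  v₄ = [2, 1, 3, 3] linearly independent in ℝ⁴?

linearly dependent

Row-reduce the matrix whose columns are v₁, v₂, v₃, v₄.
The reduction yields 3 nonzero rows, so the rank is 3.
Since rank 3 < 4, the set is linearly dependent.
Indeed 3v₁ + v₂ - v₃ - 2v₄ = 0.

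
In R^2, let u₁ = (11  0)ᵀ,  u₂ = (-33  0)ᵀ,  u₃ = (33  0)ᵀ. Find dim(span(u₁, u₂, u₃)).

Row-reduce the 3×2 matrix with these as rows.
Reduction leaves 1 leading entry, giving rank 1.
(With 3 elements in a 2-dimensional space the rank is at most 2.)

dim = 1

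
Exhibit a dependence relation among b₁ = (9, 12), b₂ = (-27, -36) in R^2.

Set up α₁b₁ + α₂b₂ = 0 and solve the homogeneous system.
The free variable yields coefficients (3, 1) (any nonzero multiple also works).

3b₁ + b₂ = 0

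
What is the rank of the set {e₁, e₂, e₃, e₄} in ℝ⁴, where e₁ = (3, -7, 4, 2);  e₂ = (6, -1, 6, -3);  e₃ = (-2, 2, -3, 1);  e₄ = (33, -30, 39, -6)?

3

Form the matrix with e₁, e₂, e₃, e₄ as columns and reduce.
Exactly 3 pivots survive; hence the rank is 3.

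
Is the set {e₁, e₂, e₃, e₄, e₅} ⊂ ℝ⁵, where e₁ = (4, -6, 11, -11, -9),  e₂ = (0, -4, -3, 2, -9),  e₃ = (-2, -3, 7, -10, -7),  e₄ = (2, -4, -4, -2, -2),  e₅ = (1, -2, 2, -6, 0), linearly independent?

linearly independent

The matrix [e₁|e₂|e₃|e₄|e₅] has determinant -78.
A nonzero determinant means the columns are linearly independent.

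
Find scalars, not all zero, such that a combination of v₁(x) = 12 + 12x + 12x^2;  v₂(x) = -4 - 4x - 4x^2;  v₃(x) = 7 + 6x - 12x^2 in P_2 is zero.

Write each element as a vector in ℝ³ using {1, x, x^2}.
Row-reduce the matrix with v₁, v₂, v₃ as columns; the null space gives the coefficients.
The free variable yields coefficients (1, 3, 0) (any nonzero multiple also works).

v₁ + 3v₂ = 0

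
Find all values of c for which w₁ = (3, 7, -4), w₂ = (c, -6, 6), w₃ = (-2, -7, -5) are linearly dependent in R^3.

Place the vectors as rows of a 3×3 matrix; dependence ⇔ determinant zero.
Cofactor expansion gives det = 63*c + 180.
This vanishes exactly when c = -20/7.

c = -20/7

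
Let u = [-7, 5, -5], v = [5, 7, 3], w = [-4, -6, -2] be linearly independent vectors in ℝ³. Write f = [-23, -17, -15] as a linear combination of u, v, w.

f = u - 4v - w

Write f = c₁u + … + c₃w and equate components.
Row-reducing the augmented matrix gives the unique coefficients (c₁, c₂, c₃) = (1, -4, -1).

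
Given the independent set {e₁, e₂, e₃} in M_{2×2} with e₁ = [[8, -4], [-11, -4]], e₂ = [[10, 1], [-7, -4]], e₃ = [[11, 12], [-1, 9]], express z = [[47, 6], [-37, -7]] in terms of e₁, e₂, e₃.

Work in coordinates with respect to the standard basis {E₁₁, E₁₂, E₂₁, E₂₂}.
Set up the augmented matrix [e₁ | e₂ | e₃ | z] and row-reduce.
Row-reducing the augmented matrix gives the unique coefficients (α₁, α₂, α₃) = (2, 2, 1).

z = 2e₁ + 2e₂ + e₃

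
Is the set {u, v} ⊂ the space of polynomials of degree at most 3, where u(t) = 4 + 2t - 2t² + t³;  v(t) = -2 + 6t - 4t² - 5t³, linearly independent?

linearly independent

Take coordinates with respect to the standard basis {1, t, …, t³}.
Row-reduce the matrix whose columns are u, v.
The reduction yields 2 nonzero rows, so the rank is 2.
Since rank = 2 (the number of vectors), the set is linearly independent.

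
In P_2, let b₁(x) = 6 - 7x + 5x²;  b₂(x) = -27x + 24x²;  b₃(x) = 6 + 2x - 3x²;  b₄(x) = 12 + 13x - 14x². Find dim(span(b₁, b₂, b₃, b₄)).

Use coordinates relative to {1, x, x²}.
Apply Gaussian elimination to the matrix whose rows are b₁, b₂, b₃, b₄.
There are 2 pivot columns, so rank = 2.
(With 4 elements in a 3-dimensional space the rank is at most 3.)

2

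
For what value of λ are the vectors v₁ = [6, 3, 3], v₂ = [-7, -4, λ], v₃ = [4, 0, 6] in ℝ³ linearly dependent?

λ = -5/2

The vectors are dependent exactly when the determinant of the matrix with rows v₁, v₂, v₃ vanishes.
The determinant works out to 12*λ + 30.
Solving 12*λ + 30 = 0 yields λ = -5/2.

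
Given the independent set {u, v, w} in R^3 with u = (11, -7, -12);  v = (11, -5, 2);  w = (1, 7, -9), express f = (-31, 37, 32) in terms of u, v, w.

f = -4u + v + 2w

Write f = a₁u + … + a₃w and equate components.
Back-substitution yields (a₁, a₂, a₃) = (-4, 1, 2).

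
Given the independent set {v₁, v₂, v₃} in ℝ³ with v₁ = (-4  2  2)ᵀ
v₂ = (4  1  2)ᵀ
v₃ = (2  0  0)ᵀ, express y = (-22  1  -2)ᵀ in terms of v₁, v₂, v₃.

Set up the augmented matrix [v₁ | v₂ | v₃ | y] and row-reduce.
Back-substitution yields (α₁, α₂, α₃) = (2, -3, -1).

y = 2v₁ - 3v₂ - v₃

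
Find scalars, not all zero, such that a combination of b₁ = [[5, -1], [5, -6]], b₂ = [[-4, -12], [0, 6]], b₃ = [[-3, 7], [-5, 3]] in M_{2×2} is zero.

Take coordinates with respect to {E₁₁, E₁₂, E₂₁, E₂₂}.
Write the vectors as columns of a matrix and find a nonzero vector in its null space.
A generator of the null space is (2, 1, 2).

2b₁ + b₂ + 2b₃ = 0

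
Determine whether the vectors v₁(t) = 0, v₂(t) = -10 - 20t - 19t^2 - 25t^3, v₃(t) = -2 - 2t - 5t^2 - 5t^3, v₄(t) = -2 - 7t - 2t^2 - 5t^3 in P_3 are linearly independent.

Take coordinates with respect to the standard basis {1, t, …, t^3}.
One of the vectors is the zero vector, so the set is linearly dependent.

linearly dependent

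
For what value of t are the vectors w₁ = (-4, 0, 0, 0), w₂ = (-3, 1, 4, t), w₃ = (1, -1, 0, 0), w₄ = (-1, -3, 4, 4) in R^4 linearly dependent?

t = 4

The vectors are dependent exactly when the determinant of the matrix with rows w₁, w₂, w₃, w₄ vanishes.
Expanding, det = 16*t - 64.
Setting this to zero gives t = 4.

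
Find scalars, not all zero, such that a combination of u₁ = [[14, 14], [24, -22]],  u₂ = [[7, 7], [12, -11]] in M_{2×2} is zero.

Pass to coordinate vectors relative to the basis {E₁₁, E₁₂, E₂₁, E₂₂}.
Set up α₁u₁ + α₂u₂ = 0 and solve the homogeneous system.
A generator of the null space is (1, -2).

u₁ - 2u₂ = 0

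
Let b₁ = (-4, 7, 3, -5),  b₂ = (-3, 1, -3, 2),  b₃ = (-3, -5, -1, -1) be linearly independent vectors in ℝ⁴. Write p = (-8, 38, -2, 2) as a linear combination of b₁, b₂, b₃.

p = 2b₁ + 4b₂ - 4b₃

Write p = a₁b₁ + … + a₃b₃ and equate components.
The system has the unique solution (a₁, a₂, a₃) = (2, 4, -4).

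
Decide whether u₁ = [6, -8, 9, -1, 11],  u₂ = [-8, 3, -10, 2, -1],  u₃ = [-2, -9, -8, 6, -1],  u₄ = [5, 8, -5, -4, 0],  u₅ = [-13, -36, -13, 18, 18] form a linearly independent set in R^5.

linearly dependent

The matrix [u₁|u₂|u₃|u₄|u₅] has determinant 0.
A zero determinant means the columns are linearly dependent.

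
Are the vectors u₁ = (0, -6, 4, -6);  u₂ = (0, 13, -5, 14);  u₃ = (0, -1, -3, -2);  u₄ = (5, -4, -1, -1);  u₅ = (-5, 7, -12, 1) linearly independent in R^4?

linearly dependent

There are 5 vectors in a 4-dimensional space, so they cannot be linearly independent.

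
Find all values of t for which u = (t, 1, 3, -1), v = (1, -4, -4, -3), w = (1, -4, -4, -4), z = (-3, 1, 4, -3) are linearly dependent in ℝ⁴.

The vectors are dependent exactly when the determinant of the matrix with rows u, v, w, z vanishes.
Expanding, det = -12*t - 25.
Solving -12*t - 25 = 0 yields t = -25/12.

t = -25/12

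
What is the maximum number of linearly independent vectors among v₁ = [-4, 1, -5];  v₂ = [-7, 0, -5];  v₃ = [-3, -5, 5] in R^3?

3

Form the matrix with v₁, v₂, v₃ as columns and reduce.
Reduction leaves 3 leading entries, giving rank 3.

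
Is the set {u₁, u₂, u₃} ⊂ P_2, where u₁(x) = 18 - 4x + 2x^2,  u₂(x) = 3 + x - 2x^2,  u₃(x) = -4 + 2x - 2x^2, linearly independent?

linearly dependent

Write each element as a coordinate vector in ℝ³ using {1, x, x^2}.
Row-reduce the matrix whose columns are u₁, u₂, u₃.
The reduction yields 2 nonzero rows, so the rank is 2.
Since rank 2 < 3, the set is linearly dependent.
Indeed u₁ - 2u₂ + 3u₃ = 0.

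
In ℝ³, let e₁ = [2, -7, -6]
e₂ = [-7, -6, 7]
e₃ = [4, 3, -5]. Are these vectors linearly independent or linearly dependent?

Form the 3×3 matrix with these as columns; its determinant is 49.
A nonzero determinant means the columns are linearly independent.

linearly independent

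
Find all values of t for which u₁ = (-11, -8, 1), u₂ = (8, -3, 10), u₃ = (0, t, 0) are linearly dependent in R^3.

The set is linearly dependent precisely when det[u₁; u₂; u₃] = 0.
Expanding, det = 118*t.
Solving 118*t = 0 yields t = 0.

t = 0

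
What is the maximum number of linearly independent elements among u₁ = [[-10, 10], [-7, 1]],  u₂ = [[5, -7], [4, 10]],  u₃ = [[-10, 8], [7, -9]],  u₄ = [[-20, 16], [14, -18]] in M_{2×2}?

Pass to coordinate vectors with respect to the basis {E₁₁, E₁₂, E₂₁, E₂₂}.
Row-reduce the 4×4 matrix with these as rows.
Reduction leaves 3 leading entries, giving rank 3.

3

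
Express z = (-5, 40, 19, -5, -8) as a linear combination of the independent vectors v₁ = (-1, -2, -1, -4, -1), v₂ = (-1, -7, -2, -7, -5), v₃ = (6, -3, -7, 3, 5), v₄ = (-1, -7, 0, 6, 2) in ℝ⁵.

z = -3v₁ - v₂ - 2v₃ - 3v₄

Write z = α₁v₁ + … + α₄v₄ and equate components.
Row-reducing the augmented matrix gives the unique coefficients (α₁, …, α₄) = (-3, -1, -2, -3).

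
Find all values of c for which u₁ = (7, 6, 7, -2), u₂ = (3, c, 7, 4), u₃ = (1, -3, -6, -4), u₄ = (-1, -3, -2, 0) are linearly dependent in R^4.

The vectors are dependent exactly when the determinant of the matrix with rows u₁, u₂, u₃, u₄ vanishes.
Expanding, det = -12*c - 156.
Setting this to zero gives c = -13.

c = -13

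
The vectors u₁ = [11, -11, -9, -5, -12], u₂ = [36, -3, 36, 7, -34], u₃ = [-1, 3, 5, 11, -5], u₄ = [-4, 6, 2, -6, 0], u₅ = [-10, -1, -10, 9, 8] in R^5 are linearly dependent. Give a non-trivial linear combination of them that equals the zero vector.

u₂ - 2u₃ + 2u₄ + 3u₅ = 0

Solve the homogeneous system with u₁, u₂, u₃, u₄, u₅ as columns by row-reducing the coefficient matrix.
One solution (up to scaling) is (0, 1, -2, 2, 3).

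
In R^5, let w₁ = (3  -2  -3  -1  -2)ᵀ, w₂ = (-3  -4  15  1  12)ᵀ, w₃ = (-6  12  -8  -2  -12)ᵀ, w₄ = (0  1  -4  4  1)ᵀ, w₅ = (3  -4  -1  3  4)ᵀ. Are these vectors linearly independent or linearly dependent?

The matrix [w₁|w₂|w₃|w₄|w₅] has determinant 0.
A zero determinant means the columns are linearly dependent.
Indeed 7w₁ + 3w₂ + 2w₃ + 2w₄ = 0.

linearly dependent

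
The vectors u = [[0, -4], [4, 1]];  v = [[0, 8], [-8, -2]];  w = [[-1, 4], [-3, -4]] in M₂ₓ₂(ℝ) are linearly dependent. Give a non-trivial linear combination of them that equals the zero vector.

2u + v = 0

Pass to coordinate vectors relative to the basis {E₁₁, E₁₂, E₂₁, E₂₂}.
Solve the homogeneous system with u, v, w as columns by row-reducing the coefficient matrix.
The free variable yields coefficients (2, 1, 0) (any nonzero multiple also works).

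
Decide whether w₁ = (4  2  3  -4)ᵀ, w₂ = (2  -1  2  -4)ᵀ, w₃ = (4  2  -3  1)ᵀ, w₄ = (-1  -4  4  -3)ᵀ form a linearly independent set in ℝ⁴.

The matrix [w₁|w₂|w₃|w₄] has determinant 131.
A nonzero determinant means the columns are linearly independent.

linearly independent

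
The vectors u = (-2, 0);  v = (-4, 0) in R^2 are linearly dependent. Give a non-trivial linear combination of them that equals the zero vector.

2u - v = 0

Solve the homogeneous system with u, v as columns by row-reducing the coefficient matrix.
The free variable yields coefficients (2, -1) (any nonzero multiple also works).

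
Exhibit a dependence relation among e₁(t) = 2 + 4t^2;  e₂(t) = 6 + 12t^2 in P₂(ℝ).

Take coordinates with respect to {1, t, t^2}.
Row-reduce the matrix with e₁, e₂ as columns; the null space gives the coefficients.
A generator of the null space is (3, -1).

3e₁ - e₂ = 0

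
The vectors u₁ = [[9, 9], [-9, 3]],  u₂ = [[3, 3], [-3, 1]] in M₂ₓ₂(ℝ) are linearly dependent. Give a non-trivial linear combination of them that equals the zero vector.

u₁ - 3u₂ = 0

Pass to coordinate vectors relative to the basis {E₁₁, E₁₂, E₂₁, E₂₂}.
Write the vectors as columns of a matrix and find a nonzero vector in its null space.
The free variable yields coefficients (1, -3) (any nonzero multiple also works).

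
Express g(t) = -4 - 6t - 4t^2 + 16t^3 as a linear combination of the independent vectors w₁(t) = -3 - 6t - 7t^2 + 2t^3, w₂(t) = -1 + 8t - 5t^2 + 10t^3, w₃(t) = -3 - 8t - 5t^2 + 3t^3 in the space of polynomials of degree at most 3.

g = -3w₁ + w₂ + 4w₃

Identify each element with its coordinate vector in ℝ⁴ via {1, t, …, t^3}.
Set up the augmented matrix [w₁ | w₂ | w₃ | g] and row-reduce.
Row-reducing the augmented matrix gives the unique coefficients (c₁, c₂, c₃) = (-3, 1, 4).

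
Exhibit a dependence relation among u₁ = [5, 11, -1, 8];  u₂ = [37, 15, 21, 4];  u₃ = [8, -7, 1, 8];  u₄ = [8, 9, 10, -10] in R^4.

Solve the homogeneous system with u₁, u₂, u₃, u₄ as columns by row-reducing the coefficient matrix.
A generator of the null space is (1, -1, 2, 2).

u₁ - u₂ + 2u₃ + 2u₄ = 0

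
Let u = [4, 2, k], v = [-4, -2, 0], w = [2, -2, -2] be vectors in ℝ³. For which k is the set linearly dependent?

The vectors are dependent exactly when the determinant of the matrix with rows u, v, w vanishes.
Cofactor expansion gives det = 12*k.
This vanishes exactly when k = 0.

k = 0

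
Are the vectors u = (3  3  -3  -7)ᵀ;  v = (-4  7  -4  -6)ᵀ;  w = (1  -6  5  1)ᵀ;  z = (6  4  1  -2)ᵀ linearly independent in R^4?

The matrix [u|v|w|z] has determinant 1452.
A nonzero determinant means the columns are linearly independent.

linearly independent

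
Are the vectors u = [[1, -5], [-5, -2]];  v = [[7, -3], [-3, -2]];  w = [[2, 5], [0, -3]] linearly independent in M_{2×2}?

linearly independent

Take coordinates with respect to the standard basis {E₁₁, E₁₂, E₂₁, E₂₂}.
Row-reduce the matrix whose columns are u, v, w.
The reduction yields 3 nonzero rows, so the rank is 3.
Since rank = 3 (the number of vectors), the set is linearly independent.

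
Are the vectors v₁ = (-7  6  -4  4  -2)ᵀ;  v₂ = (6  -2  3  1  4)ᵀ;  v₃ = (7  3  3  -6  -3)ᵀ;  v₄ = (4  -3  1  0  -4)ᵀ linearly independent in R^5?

Place the vectors as rows of a 4×5 matrix and reduce to echelon form.
The reduction yields 4 nonzero rows, so the rank is 4.
Since rank = 4 (the number of vectors), the set is linearly independent.

linearly independent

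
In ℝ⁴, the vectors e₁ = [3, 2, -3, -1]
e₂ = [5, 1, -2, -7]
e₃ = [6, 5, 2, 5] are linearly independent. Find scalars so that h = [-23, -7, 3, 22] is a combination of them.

h = e₁ - 4e₂ - e₃

Solve the system with e₁, e₂, e₃ as columns and h as the right-hand side.
The system has the unique solution (α₁, α₂, α₃) = (1, -4, -1).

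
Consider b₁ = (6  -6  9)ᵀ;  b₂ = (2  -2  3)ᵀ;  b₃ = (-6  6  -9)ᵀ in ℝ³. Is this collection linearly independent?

The matrix [b₁|b₂|b₃] has determinant 0.
A zero determinant means the columns are linearly dependent.
Indeed b₁ - 3b₂ = 0.

linearly dependent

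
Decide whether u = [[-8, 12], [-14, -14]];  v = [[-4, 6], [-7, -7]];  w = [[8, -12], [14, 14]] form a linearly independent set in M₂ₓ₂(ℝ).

linearly dependent

Write each element as a coordinate vector in ℝ⁴ using {E₁₁, E₁₂, E₂₁, E₂₂}.
Place the vectors as rows of a 3×4 matrix and reduce to echelon form.
The reduction yields 1 nonzero row, so the rank is 1.
Since rank 1 < 3, the set is linearly dependent.
Indeed u - 2v = 0.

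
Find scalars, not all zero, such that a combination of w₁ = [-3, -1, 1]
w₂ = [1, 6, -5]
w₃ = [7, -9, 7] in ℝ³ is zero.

Row-reduce the matrix with w₁, w₂, w₃ as columns; the null space gives the coefficients.
A generator of the null space is (3, 2, 1).

3w₁ + 2w₂ + w₃ = 0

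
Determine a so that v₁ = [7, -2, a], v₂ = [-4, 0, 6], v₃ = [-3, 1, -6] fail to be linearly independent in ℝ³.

The set is linearly dependent precisely when det[v₁; v₂; v₃] = 0.
Expanding, det = 42 - 4*a.
Solving 42 - 4*a = 0 yields a = 21/2.

a = 21/2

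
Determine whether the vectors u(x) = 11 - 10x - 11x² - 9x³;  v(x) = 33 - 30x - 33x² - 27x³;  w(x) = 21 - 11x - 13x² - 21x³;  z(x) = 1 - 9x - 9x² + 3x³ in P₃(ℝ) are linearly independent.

Write each element as a coordinate vector in ℝ⁴ using {1, x, …, x³}.
One vector is a scalar multiple of another, so the set is dependent.

linearly dependent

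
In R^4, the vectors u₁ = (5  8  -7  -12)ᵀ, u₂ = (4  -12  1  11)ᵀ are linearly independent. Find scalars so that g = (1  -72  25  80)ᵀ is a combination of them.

Since u₁, u₂ are independent, the coefficients expressing g are uniquely determined by a linear system.
Back-substitution yields (α₁, α₂) = (-3, 4).

g = -3u₁ + 4u₂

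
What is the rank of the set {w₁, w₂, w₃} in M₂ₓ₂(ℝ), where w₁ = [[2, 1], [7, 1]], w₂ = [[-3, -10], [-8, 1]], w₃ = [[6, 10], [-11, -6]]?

3

Pass to coordinate vectors with respect to the basis {E₁₁, E₁₂, E₂₁, E₂₂}.
Form the matrix with w₁, w₂, w₃ as columns and reduce.
The echelon form has 3 nonzero rows, so the rank is 3.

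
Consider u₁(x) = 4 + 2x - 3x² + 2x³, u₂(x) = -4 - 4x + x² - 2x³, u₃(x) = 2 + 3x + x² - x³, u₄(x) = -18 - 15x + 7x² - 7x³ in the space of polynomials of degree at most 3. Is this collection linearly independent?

linearly dependent

Write each element as a coordinate vector in ℝ⁴ using {1, x, …, x³}.
Row-reduce the matrix whose columns are u₁, u₂, u₃, u₄.
The reduction yields 3 nonzero rows, so the rank is 3.
Since rank 3 < 4, the set is linearly dependent.
Indeed 2u₁ - 2u₂ + u₃ + u₄ = 0.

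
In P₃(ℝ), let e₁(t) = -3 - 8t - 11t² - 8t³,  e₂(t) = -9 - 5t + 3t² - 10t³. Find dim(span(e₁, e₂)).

2

Represent each element by its coordinate vector in ℝ⁴.
Form the matrix with e₁, e₂ as columns and reduce.
The echelon form has 2 nonzero rows, so the rank is 2.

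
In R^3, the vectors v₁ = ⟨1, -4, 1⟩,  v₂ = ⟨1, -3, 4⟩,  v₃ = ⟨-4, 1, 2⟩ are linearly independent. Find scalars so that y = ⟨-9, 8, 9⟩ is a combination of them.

Write y = c₁v₁ + … + c₃v₃ and equate components.
Row-reducing the augmented matrix gives the unique coefficients (c₁, c₂, c₃) = (-3, 2, 2).

y = -3v₁ + 2v₂ + 2v₃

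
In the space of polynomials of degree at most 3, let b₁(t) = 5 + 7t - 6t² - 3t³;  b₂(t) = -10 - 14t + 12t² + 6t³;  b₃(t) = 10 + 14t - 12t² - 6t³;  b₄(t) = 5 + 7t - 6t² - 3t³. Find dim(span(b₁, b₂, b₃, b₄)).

Represent each element by its coordinate vector in ℝ⁴.
Row-reduce the 4×4 matrix with these as rows.
There is 1 pivot column, so rank = 1.

dim = 1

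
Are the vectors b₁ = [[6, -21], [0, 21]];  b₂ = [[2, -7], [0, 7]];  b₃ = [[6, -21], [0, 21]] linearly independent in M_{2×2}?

linearly dependent

Write each element as a coordinate vector in ℝ⁴ using {E₁₁, E₁₂, E₂₁, E₂₂}.
Row-reduce the matrix whose columns are b₁, b₂, b₃.
The reduction yields 1 nonzero row, so the rank is 1.
Since rank 1 < 3, the set is linearly dependent.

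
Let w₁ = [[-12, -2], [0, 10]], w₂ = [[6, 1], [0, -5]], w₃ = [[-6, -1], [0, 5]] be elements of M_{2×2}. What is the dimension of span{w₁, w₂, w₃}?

dim = 1

Pass to coordinate vectors with respect to the basis {E₁₁, E₁₂, E₂₁, E₂₂}.
Put the 4×3 matrix [w₁|w₂|w₃] into echelon form.
The echelon form has 1 nonzero row, so the rank is 1.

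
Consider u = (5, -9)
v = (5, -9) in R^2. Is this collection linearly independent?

linearly dependent

Place the vectors as rows of a 2×2 matrix and reduce to echelon form.
The reduction yields 1 nonzero row, so the rank is 1.
Since rank 1 < 2, the set is linearly dependent.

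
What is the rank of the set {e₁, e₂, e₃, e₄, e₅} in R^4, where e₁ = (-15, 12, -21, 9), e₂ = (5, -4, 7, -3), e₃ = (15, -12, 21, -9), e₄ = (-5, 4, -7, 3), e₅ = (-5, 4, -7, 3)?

Form the matrix with e₁, e₂, e₃, e₄, e₅ as columns and reduce.
There is 1 pivot column, so rank = 1.
(With 5 elements in a 4-dimensional space the rank is at most 4.)

1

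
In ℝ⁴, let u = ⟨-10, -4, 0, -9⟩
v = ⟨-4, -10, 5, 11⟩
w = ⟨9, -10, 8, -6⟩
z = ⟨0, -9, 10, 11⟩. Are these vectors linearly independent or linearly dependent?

linearly independent

Form the 4×4 matrix with these as columns; its determinant is 14755.
A nonzero determinant means the columns are linearly independent.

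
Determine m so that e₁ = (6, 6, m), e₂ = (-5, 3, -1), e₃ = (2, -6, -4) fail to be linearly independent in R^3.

m = 10

The set is linearly dependent precisely when det[e₁; e₂; e₃] = 0.
The determinant works out to 24*m - 240.
Solving 24*m - 240 = 0 yields m = 10.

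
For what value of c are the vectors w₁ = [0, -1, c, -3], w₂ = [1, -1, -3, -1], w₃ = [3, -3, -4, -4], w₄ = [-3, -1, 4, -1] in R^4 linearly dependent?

The vectors are dependent exactly when the determinant of the matrix with rows w₁, w₂, w₃, w₄ vanishes.
Cofactor expansion gives det = 35 - 4*c.
Solving 35 - 4*c = 0 yields c = 35/4.

c = 35/4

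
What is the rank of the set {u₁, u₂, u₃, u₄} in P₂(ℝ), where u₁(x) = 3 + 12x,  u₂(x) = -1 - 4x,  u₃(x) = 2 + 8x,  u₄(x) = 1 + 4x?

Pass to coordinate vectors with respect to the basis {1, x, x^2}.
Form the matrix with u₁, u₂, u₃, u₄ as columns and reduce.
Reduction leaves 1 leading entry, giving rank 1.
(With 4 elements in a 3-dimensional space the rank is at most 3.)

rank 1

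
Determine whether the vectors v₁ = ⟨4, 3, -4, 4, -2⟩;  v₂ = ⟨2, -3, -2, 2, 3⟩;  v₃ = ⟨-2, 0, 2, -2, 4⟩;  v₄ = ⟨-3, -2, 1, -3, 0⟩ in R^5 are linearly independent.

linearly independent

Row-reduce the matrix whose columns are v₁, v₂, v₃, v₄.
The reduction yields 4 nonzero rows, so the rank is 4.
Since rank = 4 (the number of vectors), the set is linearly independent.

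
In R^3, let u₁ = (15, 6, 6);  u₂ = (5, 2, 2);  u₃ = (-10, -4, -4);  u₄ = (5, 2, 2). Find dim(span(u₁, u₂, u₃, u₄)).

Put the 3×4 matrix [u₁|u₂|u₃|u₄] into echelon form.
The echelon form has 1 nonzero row, so the rank is 1.
(With 4 elements in a 3-dimensional space the rank is at most 3.)

1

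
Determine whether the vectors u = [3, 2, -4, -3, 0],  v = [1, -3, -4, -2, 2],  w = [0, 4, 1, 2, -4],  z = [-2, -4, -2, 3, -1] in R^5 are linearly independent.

Row-reduce the matrix whose columns are u, v, w, z.
The reduction yields 4 nonzero rows, so the rank is 4.
Since rank = 4 (the number of vectors), the set is linearly independent.

linearly independent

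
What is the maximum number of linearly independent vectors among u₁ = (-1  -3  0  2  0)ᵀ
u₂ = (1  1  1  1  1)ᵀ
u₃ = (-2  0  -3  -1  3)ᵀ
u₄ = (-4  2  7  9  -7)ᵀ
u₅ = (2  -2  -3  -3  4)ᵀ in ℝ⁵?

Row-reduce the 5×5 matrix with these as rows.
Reduction leaves 4 leading entries, giving rank 4.

4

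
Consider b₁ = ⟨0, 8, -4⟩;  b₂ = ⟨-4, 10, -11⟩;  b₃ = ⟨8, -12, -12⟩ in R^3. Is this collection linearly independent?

Row-reduce the matrix whose columns are b₁, b₂, b₃.
The reduction yields 3 nonzero rows, so the rank is 3.
Since rank = 3 (the number of vectors), the set is linearly independent.

linearly independent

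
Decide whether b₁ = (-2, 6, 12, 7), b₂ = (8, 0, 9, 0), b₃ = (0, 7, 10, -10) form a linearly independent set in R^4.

Place the vectors as rows of a 3×4 matrix and reduce to echelon form.
The reduction yields 3 nonzero rows, so the rank is 3.
Since rank = 3 (the number of vectors), the set is linearly independent.

linearly independent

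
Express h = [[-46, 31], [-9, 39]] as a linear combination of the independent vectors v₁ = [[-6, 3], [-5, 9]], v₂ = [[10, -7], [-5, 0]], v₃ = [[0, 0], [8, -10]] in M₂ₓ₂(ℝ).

Identify each element with its coordinate vector in ℝ⁴ via {E₁₁, E₁₂, E₂₁, E₂₂}.
Since v₁, v₂, v₃ are independent, the coefficients expressing h are uniquely determined by a linear system.
Row-reducing the augmented matrix gives the unique coefficients (a₁, a₂, a₃) = (1, -4, -3).

h = v₁ - 4v₂ - 3v₃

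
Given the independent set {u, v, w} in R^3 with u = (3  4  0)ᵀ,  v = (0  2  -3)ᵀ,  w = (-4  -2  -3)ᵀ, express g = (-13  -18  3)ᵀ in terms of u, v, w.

Write g = α₁u + … + α₃w and equate components.
Row-reducing the augmented matrix gives the unique coefficients (α₁, α₂, α₃) = (-3, -2, 1).

g = -3u - 2v + w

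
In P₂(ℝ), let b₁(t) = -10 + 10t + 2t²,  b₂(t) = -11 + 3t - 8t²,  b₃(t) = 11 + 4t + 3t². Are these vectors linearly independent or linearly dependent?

linearly independent

Take coordinates with respect to the standard basis {1, t, t²}.
Form the 3×3 matrix with these as columns; its determinant is -1114.
A nonzero determinant means the columns are linearly independent.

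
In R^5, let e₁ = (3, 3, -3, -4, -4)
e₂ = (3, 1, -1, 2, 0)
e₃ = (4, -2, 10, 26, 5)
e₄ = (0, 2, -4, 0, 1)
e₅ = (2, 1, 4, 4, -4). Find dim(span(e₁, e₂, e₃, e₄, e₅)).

Row-reduce the 5×5 matrix with these as rows.
The echelon form has 4 nonzero rows, so the rank is 4.

4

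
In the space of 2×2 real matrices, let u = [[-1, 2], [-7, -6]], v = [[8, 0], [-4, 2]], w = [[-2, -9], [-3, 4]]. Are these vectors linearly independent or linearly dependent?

linearly independent

Write each element as a coordinate vector in ℝ⁴ using {E₁₁, E₁₂, E₂₁, E₂₂}.
Row-reduce the matrix whose columns are u, v, w.
The reduction yields 3 nonzero rows, so the rank is 3.
Since rank = 3 (the number of vectors), the set is linearly independent.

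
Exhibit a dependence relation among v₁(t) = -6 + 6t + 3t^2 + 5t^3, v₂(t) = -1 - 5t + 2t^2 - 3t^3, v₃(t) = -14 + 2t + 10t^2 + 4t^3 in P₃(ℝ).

Take coordinates with respect to {1, t, …, t^3}.
Write the vectors as columns of a matrix and find a nonzero vector in its null space.
A generator of the null space is (2, 2, -1).

2v₁ + 2v₂ - v₃ = 0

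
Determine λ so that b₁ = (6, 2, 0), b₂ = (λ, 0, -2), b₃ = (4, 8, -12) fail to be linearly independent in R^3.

Dependence holds iff the 3×3 matrix [b₁ b₂ b₃] is singular.
Expanding, det = 24*λ + 80.
Setting this to zero gives λ = -10/3.

λ = -10/3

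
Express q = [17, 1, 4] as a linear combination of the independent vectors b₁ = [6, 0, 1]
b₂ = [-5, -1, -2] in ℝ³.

q = 2b₁ - b₂

Set up the augmented matrix [b₁ | b₂ | q] and row-reduce.
Row-reducing the augmented matrix gives the unique coefficients (α₁, α₂) = (2, -1).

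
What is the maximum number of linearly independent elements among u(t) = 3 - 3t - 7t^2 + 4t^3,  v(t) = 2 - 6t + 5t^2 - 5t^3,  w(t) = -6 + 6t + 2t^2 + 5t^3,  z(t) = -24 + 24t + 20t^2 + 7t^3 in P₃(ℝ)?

Represent each element by its coordinate vector in ℝ⁴.
Form the matrix with u, v, w, z as columns and reduce.
Exactly 3 pivots survive; hence the rank is 3.

3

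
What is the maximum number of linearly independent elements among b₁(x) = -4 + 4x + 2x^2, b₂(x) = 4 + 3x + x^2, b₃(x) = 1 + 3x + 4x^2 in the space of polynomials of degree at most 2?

Represent each element by its coordinate vector in ℝ³.
Row-reduce the 3×3 matrix with these as rows.
The echelon form has 3 nonzero rows, so the rank is 3.

3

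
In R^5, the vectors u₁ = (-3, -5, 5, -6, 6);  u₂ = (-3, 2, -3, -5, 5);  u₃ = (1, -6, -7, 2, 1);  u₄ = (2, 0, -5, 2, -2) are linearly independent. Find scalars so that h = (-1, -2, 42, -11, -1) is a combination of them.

Solve the system with u₁, u₂, u₃, u₄ as columns and h as the right-hand side.
Back-substitution yields (α₁, …, α₄) = (4, -3, -4, 3).

h = 4u₁ - 3u₂ - 4u₃ + 3u₄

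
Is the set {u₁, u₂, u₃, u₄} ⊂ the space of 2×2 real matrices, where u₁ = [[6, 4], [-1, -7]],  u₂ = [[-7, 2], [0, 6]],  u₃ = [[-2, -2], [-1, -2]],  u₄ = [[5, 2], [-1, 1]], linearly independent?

Write each element as a coordinate vector in ℝ⁴ using {E₁₁, E₁₂, E₂₁, E₂₂}.
Form the 4×4 matrix with these as columns; its determinant is -444.
A nonzero determinant means the columns are linearly independent.

linearly independent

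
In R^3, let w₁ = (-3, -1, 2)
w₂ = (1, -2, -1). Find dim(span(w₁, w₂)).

2

Apply Gaussian elimination to the matrix whose rows are w₁, w₂.
There are 2 pivot columns, so rank = 2.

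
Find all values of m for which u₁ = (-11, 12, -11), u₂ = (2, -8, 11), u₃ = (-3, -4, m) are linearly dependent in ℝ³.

The vectors are dependent exactly when the determinant of the matrix with rows u₁, u₂, u₃ vanishes.
The determinant works out to 64*m - 528.
This vanishes exactly when m = 33/4.

m = 33/4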